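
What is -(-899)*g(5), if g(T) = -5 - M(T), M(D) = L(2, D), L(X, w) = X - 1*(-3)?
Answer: -8990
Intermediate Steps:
L(X, w) = 3 + X (L(X, w) = X + 3 = 3 + X)
M(D) = 5 (M(D) = 3 + 2 = 5)
g(T) = -10 (g(T) = -5 - 1*5 = -5 - 5 = -10)
-(-899)*g(5) = -(-899)*(-10) = -31*290 = -8990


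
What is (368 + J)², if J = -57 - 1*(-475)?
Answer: 617796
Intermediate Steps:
J = 418 (J = -57 + 475 = 418)
(368 + J)² = (368 + 418)² = 786² = 617796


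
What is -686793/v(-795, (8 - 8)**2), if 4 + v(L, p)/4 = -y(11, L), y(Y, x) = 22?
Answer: 686793/104 ≈ 6603.8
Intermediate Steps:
v(L, p) = -104 (v(L, p) = -16 + 4*(-1*22) = -16 + 4*(-22) = -16 - 88 = -104)
-686793/v(-795, (8 - 8)**2) = -686793/(-104) = -686793*(-1/104) = 686793/104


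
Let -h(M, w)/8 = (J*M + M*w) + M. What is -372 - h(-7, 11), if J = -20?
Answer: 76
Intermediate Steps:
h(M, w) = 152*M - 8*M*w (h(M, w) = -8*((-20*M + M*w) + M) = -8*(-19*M + M*w) = 152*M - 8*M*w)
-372 - h(-7, 11) = -372 - 8*(-7)*(19 - 1*11) = -372 - 8*(-7)*(19 - 11) = -372 - 8*(-7)*8 = -372 - 1*(-448) = -372 + 448 = 76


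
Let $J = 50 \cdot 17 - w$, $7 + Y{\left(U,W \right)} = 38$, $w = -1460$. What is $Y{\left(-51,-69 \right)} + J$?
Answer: $2341$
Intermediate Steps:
$Y{\left(U,W \right)} = 31$ ($Y{\left(U,W \right)} = -7 + 38 = 31$)
$J = 2310$ ($J = 50 \cdot 17 - -1460 = 850 + 1460 = 2310$)
$Y{\left(-51,-69 \right)} + J = 31 + 2310 = 2341$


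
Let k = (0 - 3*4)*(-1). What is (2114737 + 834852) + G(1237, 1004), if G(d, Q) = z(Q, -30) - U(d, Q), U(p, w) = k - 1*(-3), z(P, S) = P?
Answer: 2950578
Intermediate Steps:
k = 12 (k = (0 - 12)*(-1) = -12*(-1) = 12)
U(p, w) = 15 (U(p, w) = 12 - 1*(-3) = 12 + 3 = 15)
G(d, Q) = -15 + Q (G(d, Q) = Q - 1*15 = Q - 15 = -15 + Q)
(2114737 + 834852) + G(1237, 1004) = (2114737 + 834852) + (-15 + 1004) = 2949589 + 989 = 2950578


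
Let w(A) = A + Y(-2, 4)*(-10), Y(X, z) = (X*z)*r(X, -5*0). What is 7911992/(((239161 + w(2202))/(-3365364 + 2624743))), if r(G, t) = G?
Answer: -5859787427032/241203 ≈ -2.4294e+7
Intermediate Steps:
Y(X, z) = z*X² (Y(X, z) = (X*z)*X = z*X²)
w(A) = -160 + A (w(A) = A + (4*(-2)²)*(-10) = A + (4*4)*(-10) = A + 16*(-10) = A - 160 = -160 + A)
7911992/(((239161 + w(2202))/(-3365364 + 2624743))) = 7911992/(((239161 + (-160 + 2202))/(-3365364 + 2624743))) = 7911992/(((239161 + 2042)/(-740621))) = 7911992/((241203*(-1/740621))) = 7911992/(-241203/740621) = 7911992*(-740621/241203) = -5859787427032/241203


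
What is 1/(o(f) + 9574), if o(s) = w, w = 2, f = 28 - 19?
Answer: 1/9576 ≈ 0.00010443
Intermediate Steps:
f = 9
o(s) = 2
1/(o(f) + 9574) = 1/(2 + 9574) = 1/9576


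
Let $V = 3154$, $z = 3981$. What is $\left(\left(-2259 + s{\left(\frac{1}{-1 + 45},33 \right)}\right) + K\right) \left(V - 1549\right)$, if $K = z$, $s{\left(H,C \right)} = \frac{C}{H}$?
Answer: $5094270$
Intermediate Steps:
$K = 3981$
$\left(\left(-2259 + s{\left(\frac{1}{-1 + 45},33 \right)}\right) + K\right) \left(V - 1549\right) = \left(\left(-2259 + \frac{33}{\frac{1}{-1 + 45}}\right) + 3981\right) \left(3154 - 1549\right) = \left(\left(-2259 + \frac{33}{\frac{1}{44}}\right) + 3981\right) 1605 = \left(\left(-2259 + 33 \frac{1}{\frac{1}{44}}\right) + 3981\right) 1605 = \left(\left(-2259 + 33 \cdot 44\right) + 3981\right) 1605 = \left(\left(-2259 + 1452\right) + 3981\right) 1605 = \left(-807 + 3981\right) 1605 = 3174 \cdot 1605 = 5094270$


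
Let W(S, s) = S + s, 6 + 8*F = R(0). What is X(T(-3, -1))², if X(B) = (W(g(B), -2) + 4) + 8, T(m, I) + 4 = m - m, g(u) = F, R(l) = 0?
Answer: 1369/16 ≈ 85.563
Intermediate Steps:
F = -¾ (F = -¾ + (⅛)*0 = -¾ + 0 = -¾ ≈ -0.75000)
g(u) = -¾
T(m, I) = -4 (T(m, I) = -4 + (m - m) = -4 + 0 = -4)
X(B) = 37/4 (X(B) = ((-¾ - 2) + 4) + 8 = (-11/4 + 4) + 8 = 5/4 + 8 = 37/4)
X(T(-3, -1))² = (37/4)² = 1369/16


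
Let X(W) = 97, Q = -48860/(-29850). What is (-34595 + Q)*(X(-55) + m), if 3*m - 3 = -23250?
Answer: 790154618228/2985 ≈ 2.6471e+8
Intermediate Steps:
m = -7749 (m = 1 + (⅓)*(-23250) = 1 - 7750 = -7749)
Q = 4886/2985 (Q = -48860*(-1/29850) = 4886/2985 ≈ 1.6369)
(-34595 + Q)*(X(-55) + m) = (-34595 + 4886/2985)*(97 - 7749) = -103261189/2985*(-7652) = 790154618228/2985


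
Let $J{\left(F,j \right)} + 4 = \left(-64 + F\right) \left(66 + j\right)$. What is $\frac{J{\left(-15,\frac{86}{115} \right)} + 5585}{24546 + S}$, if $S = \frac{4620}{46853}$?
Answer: $\frac{1659111583}{132256711170} \approx 0.012545$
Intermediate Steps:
$J{\left(F,j \right)} = -4 + \left(-64 + F\right) \left(66 + j\right)$
$S = \frac{4620}{46853}$ ($S = 4620 \cdot \frac{1}{46853} = \frac{4620}{46853} \approx 0.098606$)
$\frac{J{\left(-15,\frac{86}{115} \right)} + 5585}{24546 + S} = \frac{\left(-4228 - 64 \cdot \frac{86}{115} + 66 \left(-15\right) - 15 \cdot \frac{86}{115}\right) + 5585}{24546 + \frac{4620}{46853}} = \frac{\left(-4228 - 64 \cdot 86 \cdot \frac{1}{115} - 990 - 15 \cdot 86 \cdot \frac{1}{115}\right) + 5585}{\frac{1150058358}{46853}} = \left(\left(-4228 - \frac{5504}{115} - 990 - \frac{258}{23}\right) + 5585\right) \frac{46853}{1150058358} = \left(- \frac{606864}{115} + 5585\right) \frac{46853}{1150058358} = \frac{35411}{115} \cdot \frac{46853}{1150058358} = \frac{1659111583}{132256711170}$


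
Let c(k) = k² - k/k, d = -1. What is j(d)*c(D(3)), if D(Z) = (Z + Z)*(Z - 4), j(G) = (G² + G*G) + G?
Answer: 35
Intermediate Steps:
j(G) = G + 2*G² (j(G) = (G² + G²) + G = 2*G² + G = G + 2*G²)
D(Z) = 2*Z*(-4 + Z) (D(Z) = (2*Z)*(-4 + Z) = 2*Z*(-4 + Z))
c(k) = -1 + k² (c(k) = k² - 1*1 = k² - 1 = -1 + k²)
j(d)*c(D(3)) = (-(1 + 2*(-1)))*(-1 + (2*3*(-4 + 3))²) = (-(1 - 2))*(-1 + (2*3*(-1))²) = (-1*(-1))*(-1 + (-6)²) = 1*(-1 + 36) = 1*35 = 35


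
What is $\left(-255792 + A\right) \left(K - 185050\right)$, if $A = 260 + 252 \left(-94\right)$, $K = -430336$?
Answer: $171828078920$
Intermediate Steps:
$A = -23428$ ($A = 260 - 23688 = -23428$)
$\left(-255792 + A\right) \left(K - 185050\right) = \left(-255792 - 23428\right) \left(-430336 - 185050\right) = \left(-279220\right) \left(-615386\right) = 171828078920$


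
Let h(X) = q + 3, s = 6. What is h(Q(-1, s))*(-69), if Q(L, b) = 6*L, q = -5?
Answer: 138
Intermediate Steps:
h(X) = -2 (h(X) = -5 + 3 = -2)
h(Q(-1, s))*(-69) = -2*(-69) = 138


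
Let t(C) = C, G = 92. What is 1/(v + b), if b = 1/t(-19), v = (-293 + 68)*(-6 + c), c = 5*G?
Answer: -19/1940851 ≈ -9.7895e-6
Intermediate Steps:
c = 460 (c = 5*92 = 460)
v = -102150 (v = (-293 + 68)*(-6 + 460) = -225*454 = -102150)
b = -1/19 (b = 1/(-19) = -1/19 ≈ -0.052632)
1/(v + b) = 1/(-102150 - 1/19) = 1/(-1940851/19) = -19/1940851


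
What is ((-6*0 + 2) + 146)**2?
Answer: 21904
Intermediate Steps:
((-6*0 + 2) + 146)**2 = ((0 + 2) + 146)**2 = (2 + 146)**2 = 148**2 = 21904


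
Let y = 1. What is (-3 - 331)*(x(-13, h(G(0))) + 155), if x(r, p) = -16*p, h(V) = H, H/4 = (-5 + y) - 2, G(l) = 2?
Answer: -180026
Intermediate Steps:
H = -24 (H = 4*((-5 + 1) - 2) = 4*(-4 - 2) = 4*(-6) = -24)
h(V) = -24
(-3 - 331)*(x(-13, h(G(0))) + 155) = (-3 - 331)*(-16*(-24) + 155) = -334*(384 + 155) = -334*539 = -180026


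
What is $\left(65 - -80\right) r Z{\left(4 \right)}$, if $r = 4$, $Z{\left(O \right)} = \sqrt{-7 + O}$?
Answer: $580 i \sqrt{3} \approx 1004.6 i$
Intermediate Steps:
$\left(65 - -80\right) r Z{\left(4 \right)} = \left(65 - -80\right) 4 \sqrt{-7 + 4} = \left(65 + 80\right) 4 \sqrt{-3} = 145 \cdot 4 i \sqrt{3} = 580 i \sqrt{3}$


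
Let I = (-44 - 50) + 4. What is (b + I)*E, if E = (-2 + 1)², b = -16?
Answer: -106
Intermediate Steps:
I = -90 (I = -94 + 4 = -90)
E = 1 (E = (-1)² = 1)
(b + I)*E = (-16 - 90)*1 = -106*1 = -106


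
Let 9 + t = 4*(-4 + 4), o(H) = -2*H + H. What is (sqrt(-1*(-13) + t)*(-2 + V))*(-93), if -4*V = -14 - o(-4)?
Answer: -465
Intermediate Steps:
o(H) = -H
t = -9 (t = -9 + 4*(-4 + 4) = -9 + 4*0 = -9 + 0 = -9)
V = 9/2 (V = -(-14 - (-1)*(-4))/4 = -(-14 - 1*4)/4 = -(-14 - 4)/4 = -1/4*(-18) = 9/2 ≈ 4.5000)
(sqrt(-1*(-13) + t)*(-2 + V))*(-93) = (sqrt(-1*(-13) - 9)*(-2 + 9/2))*(-93) = (sqrt(13 - 9)*(5/2))*(-93) = (sqrt(4)*(5/2))*(-93) = (2*(5/2))*(-93) = 5*(-93) = -465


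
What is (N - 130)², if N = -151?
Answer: 78961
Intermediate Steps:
(N - 130)² = (-151 - 130)² = (-281)² = 78961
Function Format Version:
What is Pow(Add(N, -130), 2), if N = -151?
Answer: 78961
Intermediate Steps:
Pow(Add(N, -130), 2) = Pow(Add(-151, -130), 2) = Pow(-281, 2) = 78961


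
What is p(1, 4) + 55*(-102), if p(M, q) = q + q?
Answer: -5602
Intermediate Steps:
p(M, q) = 2*q
p(1, 4) + 55*(-102) = 2*4 + 55*(-102) = 8 - 5610 = -5602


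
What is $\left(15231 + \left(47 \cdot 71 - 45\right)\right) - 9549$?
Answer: $8974$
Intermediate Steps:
$\left(15231 + \left(47 \cdot 71 - 45\right)\right) - 9549 = \left(15231 + \left(3337 - 45\right)\right) - 9549 = \left(15231 + 3292\right) - 9549 = 18523 - 9549 = 8974$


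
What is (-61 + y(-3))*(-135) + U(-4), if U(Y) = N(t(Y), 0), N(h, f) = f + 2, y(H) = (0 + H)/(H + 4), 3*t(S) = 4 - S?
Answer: 8642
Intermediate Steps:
t(S) = 4/3 - S/3 (t(S) = (4 - S)/3 = 4/3 - S/3)
y(H) = H/(4 + H)
N(h, f) = 2 + f
U(Y) = 2 (U(Y) = 2 + 0 = 2)
(-61 + y(-3))*(-135) + U(-4) = (-61 - 3/(4 - 3))*(-135) + 2 = (-61 - 3/1)*(-135) + 2 = (-61 - 3*1)*(-135) + 2 = (-61 - 3)*(-135) + 2 = -64*(-135) + 2 = 8640 + 2 = 8642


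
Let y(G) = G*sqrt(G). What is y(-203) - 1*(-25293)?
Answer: 25293 - 203*I*sqrt(203) ≈ 25293.0 - 2892.3*I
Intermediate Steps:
y(G) = G**(3/2)
y(-203) - 1*(-25293) = (-203)**(3/2) - 1*(-25293) = -203*I*sqrt(203) + 25293 = 25293 - 203*I*sqrt(203)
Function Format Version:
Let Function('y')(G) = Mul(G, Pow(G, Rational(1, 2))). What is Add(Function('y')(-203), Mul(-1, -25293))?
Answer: Add(25293, Mul(-203, I, Pow(203, Rational(1, 2)))) ≈ Add(25293., Mul(-2892.3, I))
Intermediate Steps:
Function('y')(G) = Pow(G, Rational(3, 2))
Add(Function('y')(-203), Mul(-1, -25293)) = Add(Pow(-203, Rational(3, 2)), Mul(-1, -25293)) = Add(Mul(-203, I, Pow(203, Rational(1, 2))), 25293) = Add(25293, Mul(-203, I, Pow(203, Rational(1, 2))))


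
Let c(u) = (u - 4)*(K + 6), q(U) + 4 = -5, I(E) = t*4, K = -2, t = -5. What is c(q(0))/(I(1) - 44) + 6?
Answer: 109/16 ≈ 6.8125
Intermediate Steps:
I(E) = -20 (I(E) = -5*4 = -20)
q(U) = -9 (q(U) = -4 - 5 = -9)
c(u) = -16 + 4*u (c(u) = (u - 4)*(-2 + 6) = (-4 + u)*4 = -16 + 4*u)
c(q(0))/(I(1) - 44) + 6 = (-16 + 4*(-9))/(-20 - 44) + 6 = (-16 - 36)/(-64) + 6 = -1/64*(-52) + 6 = 13/16 + 6 = 109/16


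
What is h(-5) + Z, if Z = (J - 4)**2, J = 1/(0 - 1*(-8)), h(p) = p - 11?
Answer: -63/64 ≈ -0.98438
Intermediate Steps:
h(p) = -11 + p
J = 1/8 (J = 1/(0 + 8) = 1/8 ≈ 0.12500)
Z = 961/64 (Z = (1/8 - 4)**2 = (-31/8)**2 = 961/64 ≈ 15.016)
h(-5) + Z = (-11 - 5) + 961/64 = -16 + 961/64 = -63/64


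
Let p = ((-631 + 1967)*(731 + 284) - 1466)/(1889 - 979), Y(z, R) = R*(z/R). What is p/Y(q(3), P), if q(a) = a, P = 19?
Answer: 52099/105 ≈ 496.18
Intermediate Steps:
Y(z, R) = z
p = 52099/35 (p = (1336*1015 - 1466)/910 = (1356040 - 1466)*(1/910) = 1354574*(1/910) = 52099/35 ≈ 1488.5)
p/Y(q(3), P) = (52099/35)/3 = (52099/35)*(1/3) = 52099/105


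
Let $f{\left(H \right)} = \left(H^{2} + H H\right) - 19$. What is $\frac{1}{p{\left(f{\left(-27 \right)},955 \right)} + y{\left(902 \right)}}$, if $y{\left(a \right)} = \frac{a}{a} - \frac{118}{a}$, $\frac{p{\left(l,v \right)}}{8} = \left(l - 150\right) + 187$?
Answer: $\frac{451}{5325800} \approx 8.4682 \cdot 10^{-5}$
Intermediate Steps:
$f{\left(H \right)} = -19 + 2 H^{2}$ ($f{\left(H \right)} = \left(H^{2} + H^{2}\right) - 19 = 2 H^{2} - 19 = -19 + 2 H^{2}$)
$p{\left(l,v \right)} = 296 + 8 l$ ($p{\left(l,v \right)} = 8 \left(\left(l - 150\right) + 187\right) = 8 \left(\left(-150 + l\right) + 187\right) = 8 \left(37 + l\right) = 296 + 8 l$)
$y{\left(a \right)} = 1 - \frac{118}{a}$
$\frac{1}{p{\left(f{\left(-27 \right)},955 \right)} + y{\left(902 \right)}} = \frac{1}{\left(296 + 8 \left(-19 + 2 \left(-27\right)^{2}\right)\right) + \frac{-118 + 902}{902}} = \frac{1}{\left(296 + 8 \left(-19 + 2 \cdot 729\right)\right) + \frac{1}{902} \cdot 784} = \frac{1}{\left(296 + 8 \left(-19 + 1458\right)\right) + \frac{392}{451}} = \frac{1}{\left(296 + 8 \cdot 1439\right) + \frac{392}{451}} = \frac{1}{\left(296 + 11512\right) + \frac{392}{451}} = \frac{1}{11808 + \frac{392}{451}} = \frac{1}{\frac{5325800}{451}} = \frac{451}{5325800}$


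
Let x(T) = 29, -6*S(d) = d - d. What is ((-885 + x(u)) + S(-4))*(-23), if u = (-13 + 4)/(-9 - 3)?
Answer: 19688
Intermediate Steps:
S(d) = 0 (S(d) = -(d - d)/6 = -⅙*0 = 0)
u = ¾ (u = -9/(-12) = -9*(-1/12) = ¾ ≈ 0.75000)
((-885 + x(u)) + S(-4))*(-23) = ((-885 + 29) + 0)*(-23) = (-856 + 0)*(-23) = -856*(-23) = 19688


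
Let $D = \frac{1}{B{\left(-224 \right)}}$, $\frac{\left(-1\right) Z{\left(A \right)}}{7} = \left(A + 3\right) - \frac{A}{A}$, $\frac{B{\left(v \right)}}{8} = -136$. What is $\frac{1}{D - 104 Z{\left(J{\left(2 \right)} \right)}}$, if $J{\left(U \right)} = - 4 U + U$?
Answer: $- \frac{1088}{3168257} \approx -0.00034341$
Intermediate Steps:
$B{\left(v \right)} = -1088$ ($B{\left(v \right)} = 8 \left(-136\right) = -1088$)
$J{\left(U \right)} = - 3 U$
$Z{\left(A \right)} = -14 - 7 A$ ($Z{\left(A \right)} = - 7 \left(\left(A + 3\right) - \frac{A}{A}\right) = - 7 \left(\left(3 + A\right) - 1\right) = - 7 \left(2 + A\right) = -14 - 7 A$)
$D = - \frac{1}{1088}$ ($D = \frac{1}{-1088} = - \frac{1}{1088} \approx -0.00091912$)
$\frac{1}{D - 104 Z{\left(J{\left(2 \right)} \right)}} = \frac{1}{- \frac{1}{1088} - 104 \left(-14 - 7 \left(\left(-3\right) 2\right)\right)} = \frac{1}{- \frac{1}{1088} - 104 \left(-14 - -42\right)} = \frac{1}{- \frac{1}{1088} - 104 \left(-14 + 42\right)} = \frac{1}{- \frac{1}{1088} - 2912} = \frac{1}{- \frac{3168257}{1088}} = - \frac{1088}{3168257}$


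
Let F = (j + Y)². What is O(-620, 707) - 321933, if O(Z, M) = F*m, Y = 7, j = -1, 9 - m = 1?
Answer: -321645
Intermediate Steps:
m = 8 (m = 9 - 1*1 = 9 - 1 = 8)
F = 36 (F = (-1 + 7)² = 6² = 36)
O(Z, M) = 288 (O(Z, M) = 36*8 = 288)
O(-620, 707) - 321933 = 288 - 321933 = -321645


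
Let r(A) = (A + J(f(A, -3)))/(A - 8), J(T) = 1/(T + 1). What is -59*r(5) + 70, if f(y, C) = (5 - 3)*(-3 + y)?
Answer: 2584/15 ≈ 172.27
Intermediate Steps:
f(y, C) = -6 + 2*y (f(y, C) = 2*(-3 + y) = -6 + 2*y)
J(T) = 1/(1 + T)
r(A) = (A + 1/(-5 + 2*A))/(-8 + A) (r(A) = (A + 1/(1 + (-6 + 2*A)))/(A - 8) = (A + 1/(-5 + 2*A))/(-8 + A))
-59*r(5) + 70 = -59*(1 + 5*(-5 + 2*5))/((-8 + 5)*(-5 + 2*5)) + 70 = -59*(1 + 5*(-5 + 10))/((-3)*(-5 + 10)) + 70 = -(-59)*(1 + 5*5)/(3*5) + 70 = -(-59)*(1 + 25)/(3*5) + 70 = -(-59)*26/(3*5) + 70 = -59*(-26/15) + 70 = 1534/15 + 70 = 2584/15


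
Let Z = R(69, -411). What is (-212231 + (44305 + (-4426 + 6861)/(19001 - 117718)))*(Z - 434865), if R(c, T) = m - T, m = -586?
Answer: 7211724805130080/98717 ≈ 7.3055e+10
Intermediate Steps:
R(c, T) = -586 - T
Z = -175 (Z = -586 - 1*(-411) = -586 + 411 = -175)
(-212231 + (44305 + (-4426 + 6861)/(19001 - 117718)))*(Z - 434865) = (-212231 + (44305 + (-4426 + 6861)/(19001 - 117718)))*(-175 - 434865) = (-212231 + (44305 + 2435/(-98717)))*(-435040) = (-212231 + (44305 + 2435*(-1/98717)))*(-435040) = (-212231 + (44305 - 2435/98717))*(-435040) = (-212231 + 4373654250/98717)*(-435040) = -16577153377/98717*(-435040) = 7211724805130080/98717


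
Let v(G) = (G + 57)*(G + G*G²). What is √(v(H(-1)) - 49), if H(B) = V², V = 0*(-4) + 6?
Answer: √4342307 ≈ 2083.8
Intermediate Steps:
V = 6 (V = 0 + 6 = 6)
H(B) = 36 (H(B) = 6² = 36)
v(G) = (57 + G)*(G + G³)
√(v(H(-1)) - 49) = √(36*(57 + 36 + 36³ + 57*36²) - 49) = √(36*(57 + 36 + 46656 + 57*1296) - 49) = √(36*(57 + 36 + 46656 + 73872) - 49) = √(36*120621 - 49) = √(4342356 - 49) = √4342307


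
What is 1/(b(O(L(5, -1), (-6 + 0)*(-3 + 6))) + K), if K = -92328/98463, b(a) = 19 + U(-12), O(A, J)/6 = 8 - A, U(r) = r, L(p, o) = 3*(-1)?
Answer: 32821/198971 ≈ 0.16495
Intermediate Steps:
L(p, o) = -3
O(A, J) = 48 - 6*A (O(A, J) = 6*(8 - A) = 48 - 6*A)
b(a) = 7 (b(a) = 19 - 12 = 7)
K = -30776/32821 (K = -92328*1/98463 = -30776/32821 ≈ -0.93769)
1/(b(O(L(5, -1), (-6 + 0)*(-3 + 6))) + K) = 1/(7 - 30776/32821) = 1/(198971/32821) = 32821/198971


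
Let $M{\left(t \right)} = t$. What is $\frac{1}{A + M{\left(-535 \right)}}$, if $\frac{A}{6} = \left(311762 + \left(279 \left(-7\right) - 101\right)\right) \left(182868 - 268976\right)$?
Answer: $- \frac{1}{160010019319} \approx -6.2496 \cdot 10^{-12}$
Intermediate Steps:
$A = -160010018784$ ($A = 6 \left(311762 + \left(279 \left(-7\right) - 101\right)\right) \left(182868 - 268976\right) = 6 \left(311762 - 2054\right) \left(-86108\right) = 6 \cdot 309708 \left(-86108\right) = 6 \left(-26668336464\right) = -160010018784$)
$\frac{1}{A + M{\left(-535 \right)}} = \frac{1}{-160010018784 - 535} = \frac{1}{-160010019319} = - \frac{1}{160010019319}$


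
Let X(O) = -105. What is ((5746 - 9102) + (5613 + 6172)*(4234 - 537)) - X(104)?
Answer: 43565894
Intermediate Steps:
((5746 - 9102) + (5613 + 6172)*(4234 - 537)) - X(104) = ((5746 - 9102) + (5613 + 6172)*(4234 - 537)) - 1*(-105) = (-3356 + 11785*3697) + 105 = (-3356 + 43569145) + 105 = 43565789 + 105 = 43565894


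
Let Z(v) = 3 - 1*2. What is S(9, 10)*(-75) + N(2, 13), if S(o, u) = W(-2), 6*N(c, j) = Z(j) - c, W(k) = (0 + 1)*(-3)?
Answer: 1349/6 ≈ 224.83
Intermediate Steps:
Z(v) = 1 (Z(v) = 3 - 2 = 1)
W(k) = -3 (W(k) = 1*(-3) = -3)
N(c, j) = 1/6 - c/6 (N(c, j) = (1 - c)/6 = 1/6 - c/6)
S(o, u) = -3
S(9, 10)*(-75) + N(2, 13) = -3*(-75) + (1/6 - 1/6*2) = 225 + (1/6 - 1/3) = 225 - 1/6 = 1349/6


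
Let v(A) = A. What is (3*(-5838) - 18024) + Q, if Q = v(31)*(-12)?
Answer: -35910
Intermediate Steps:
Q = -372 (Q = 31*(-12) = -372)
(3*(-5838) - 18024) + Q = (3*(-5838) - 18024) - 372 = (-17514 - 18024) - 372 = -35538 - 372 = -35910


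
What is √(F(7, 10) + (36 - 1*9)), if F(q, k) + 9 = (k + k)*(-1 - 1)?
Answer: I*√22 ≈ 4.6904*I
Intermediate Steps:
F(q, k) = -9 - 4*k (F(q, k) = -9 + (k + k)*(-1 - 1) = -9 + (2*k)*(-2) = -9 - 4*k)
√(F(7, 10) + (36 - 1*9)) = √((-9 - 4*10) + (36 - 1*9)) = √((-9 - 40) + (36 - 9)) = √(-49 + 27) = √(-22) = I*√22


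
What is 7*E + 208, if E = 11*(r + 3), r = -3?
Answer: 208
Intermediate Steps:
E = 0 (E = 11*(-3 + 3) = 11*0 = 0)
7*E + 208 = 7*0 + 208 = 0 + 208 = 208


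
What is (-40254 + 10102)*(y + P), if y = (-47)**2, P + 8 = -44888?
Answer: 1287098424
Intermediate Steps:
P = -44896 (P = -8 - 44888 = -44896)
y = 2209
(-40254 + 10102)*(y + P) = (-40254 + 10102)*(2209 - 44896) = -30152*(-42687) = 1287098424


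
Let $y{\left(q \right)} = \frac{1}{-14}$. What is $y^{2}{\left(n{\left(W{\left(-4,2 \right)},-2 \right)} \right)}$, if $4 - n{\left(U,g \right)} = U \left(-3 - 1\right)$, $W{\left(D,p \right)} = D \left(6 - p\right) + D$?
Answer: $\frac{1}{196} \approx 0.005102$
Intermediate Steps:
$W{\left(D,p \right)} = D + D \left(6 - p\right)$
$n{\left(U,g \right)} = 4 + 4 U$ ($n{\left(U,g \right)} = 4 - U \left(-3 - 1\right) = 4 - U \left(-4\right) = 4 - - 4 U = 4 + 4 U$)
$y{\left(q \right)} = - \frac{1}{14}$
$y^{2}{\left(n{\left(W{\left(-4,2 \right)},-2 \right)} \right)} = \left(- \frac{1}{14}\right)^{2} = \frac{1}{196}$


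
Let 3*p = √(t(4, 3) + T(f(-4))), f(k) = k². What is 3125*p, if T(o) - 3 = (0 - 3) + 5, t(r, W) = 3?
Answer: 6250*√2/3 ≈ 2946.3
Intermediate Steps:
T(o) = 5 (T(o) = 3 + ((0 - 3) + 5) = 3 + (-3 + 5) = 3 + 2 = 5)
p = 2*√2/3 (p = √(3 + 5)/3 = √8/3 = (2*√2)/3 = 2*√2/3 ≈ 0.94281)
3125*p = 3125*(2*√2/3) = 6250*√2/3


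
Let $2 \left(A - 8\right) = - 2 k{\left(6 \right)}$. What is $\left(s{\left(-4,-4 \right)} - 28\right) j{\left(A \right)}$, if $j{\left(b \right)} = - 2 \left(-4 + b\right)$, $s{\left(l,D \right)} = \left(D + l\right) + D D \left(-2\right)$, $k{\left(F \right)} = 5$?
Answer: $-136$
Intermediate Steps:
$s{\left(l,D \right)} = D + l - 2 D^{2}$ ($s{\left(l,D \right)} = \left(D + l\right) + D^{2} \left(-2\right) = \left(D + l\right) - 2 D^{2} = D + l - 2 D^{2}$)
$A = 3$ ($A = 8 + \frac{\left(-2\right) 5}{2} = 8 + \frac{1}{2} \left(-10\right) = 8 - 5 = 3$)
$j{\left(b \right)} = 8 - 2 b$ ($j{\left(b \right)} = - (-8 + 2 b) = 8 - 2 b$)
$\left(s{\left(-4,-4 \right)} - 28\right) j{\left(A \right)} = \left(\left(-4 - 4 - 2 \left(-4\right)^{2}\right) - 28\right) \left(8 - 6\right) = \left(\left(-4 - 4 - 32\right) - 28\right) \left(8 - 6\right) = \left(\left(-4 - 4 - 32\right) - 28\right) 2 = \left(-40 - 28\right) 2 = \left(-68\right) 2 = -136$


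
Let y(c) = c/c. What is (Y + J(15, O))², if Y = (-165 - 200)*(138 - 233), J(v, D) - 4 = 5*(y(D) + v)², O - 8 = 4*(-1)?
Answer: 1293049681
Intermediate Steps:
O = 4 (O = 8 + 4*(-1) = 8 - 4 = 4)
y(c) = 1
J(v, D) = 4 + 5*(1 + v)²
Y = 34675 (Y = -365*(-95) = 34675)
(Y + J(15, O))² = (34675 + (4 + 5*(1 + 15)²))² = (34675 + (4 + 5*16²))² = (34675 + (4 + 5*256))² = (34675 + (4 + 1280))² = (34675 + 1284)² = 35959² = 1293049681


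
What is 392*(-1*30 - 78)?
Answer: -42336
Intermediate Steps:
392*(-1*30 - 78) = 392*(-30 - 78) = 392*(-108) = -42336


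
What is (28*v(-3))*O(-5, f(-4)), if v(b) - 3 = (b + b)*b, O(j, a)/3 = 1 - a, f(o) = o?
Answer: 8820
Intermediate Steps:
O(j, a) = 3 - 3*a (O(j, a) = 3*(1 - a) = 3 - 3*a)
v(b) = 3 + 2*b**2 (v(b) = 3 + (b + b)*b = 3 + (2*b)*b = 3 + 2*b**2)
(28*v(-3))*O(-5, f(-4)) = (28*(3 + 2*(-3)**2))*(3 - 3*(-4)) = (28*(3 + 2*9))*(3 + 12) = (28*(3 + 18))*15 = (28*21)*15 = 588*15 = 8820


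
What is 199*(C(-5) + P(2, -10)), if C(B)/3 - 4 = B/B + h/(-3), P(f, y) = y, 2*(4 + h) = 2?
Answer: 1592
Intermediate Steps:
h = -3 (h = -4 + (½)*2 = -4 + 1 = -3)
C(B) = 18 (C(B) = 12 + 3*(B/B - 3/(-3)) = 12 + 3*(1 - 3*(-⅓)) = 12 + 3*(1 + 1) = 12 + 3*2 = 12 + 6 = 18)
199*(C(-5) + P(2, -10)) = 199*(18 - 10) = 199*8 = 1592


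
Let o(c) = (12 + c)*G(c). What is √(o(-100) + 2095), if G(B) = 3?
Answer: √1831 ≈ 42.790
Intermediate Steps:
o(c) = 36 + 3*c (o(c) = (12 + c)*3 = 36 + 3*c)
√(o(-100) + 2095) = √((36 + 3*(-100)) + 2095) = √((36 - 300) + 2095) = √(-264 + 2095) = √1831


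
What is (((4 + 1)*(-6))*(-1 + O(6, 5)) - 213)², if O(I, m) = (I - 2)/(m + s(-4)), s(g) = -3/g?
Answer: 21986721/529 ≈ 41563.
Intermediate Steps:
O(I, m) = (-2 + I)/(¾ + m) (O(I, m) = (I - 2)/(m - 3/(-4)) = (-2 + I)/(m - 3*(-¼)) = (-2 + I)/(m + ¾) = (-2 + I)/(¾ + m))
(((4 + 1)*(-6))*(-1 + O(6, 5)) - 213)² = (((4 + 1)*(-6))*(-1 + 4*(-2 + 6)/(3 + 4*5)) - 213)² = ((5*(-6))*(-1 + 4*4/(3 + 20)) - 213)² = (-30*(-1 + 4*4/23) - 213)² = (-30*(-1 + 4*(1/23)*4) - 213)² = (-30*(-1 + 16/23) - 213)² = (-30*(-7/23) - 213)² = (210/23 - 213)² = (-4689/23)² = 21986721/529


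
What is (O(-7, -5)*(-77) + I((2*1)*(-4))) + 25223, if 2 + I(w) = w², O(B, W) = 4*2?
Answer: 24669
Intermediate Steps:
O(B, W) = 8
I(w) = -2 + w²
(O(-7, -5)*(-77) + I((2*1)*(-4))) + 25223 = (8*(-77) + (-2 + ((2*1)*(-4))²)) + 25223 = (-616 + (-2 + (2*(-4))²)) + 25223 = (-616 + (-2 + (-8)²)) + 25223 = (-616 + (-2 + 64)) + 25223 = (-616 + 62) + 25223 = -554 + 25223 = 24669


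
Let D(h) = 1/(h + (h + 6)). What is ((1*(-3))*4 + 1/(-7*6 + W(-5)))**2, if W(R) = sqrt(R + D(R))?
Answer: 4*(6060*sqrt(21) + 254269*I)/(21*(8*sqrt(21) + 335*I)) ≈ 144.57 + 0.031143*I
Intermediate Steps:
D(h) = 1/(6 + 2*h) (D(h) = 1/(h + (6 + h)) = 1/(6 + 2*h))
W(R) = sqrt(R + 1/(2*(3 + R)))
((1*(-3))*4 + 1/(-7*6 + W(-5)))**2 = ((1*(-3))*4 + 1/(-7*6 + sqrt(2)*sqrt(1/(3 - 5) + 2*(-5))/2))**2 = (-3*4 + 1/(-42 + sqrt(2)*sqrt(1/(-2) - 10)/2))**2 = (-12 + 1/(-42 + sqrt(2)*sqrt(-1/2 - 10)/2))**2 = (-12 + 1/(-42 + sqrt(2)*sqrt(-21/2)/2))**2 = (-12 + 1/(-42 + sqrt(2)*(I*sqrt(42)/2)/2))**2 = (-12 + 1/(-42 + I*sqrt(21)/2))**2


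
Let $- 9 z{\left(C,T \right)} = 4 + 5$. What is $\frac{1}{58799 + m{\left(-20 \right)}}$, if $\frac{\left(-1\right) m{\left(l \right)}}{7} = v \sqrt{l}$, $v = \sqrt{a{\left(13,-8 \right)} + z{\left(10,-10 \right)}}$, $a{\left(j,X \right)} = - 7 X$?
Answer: $\frac{58799}{3457376301} + \frac{70 i \sqrt{11}}{3457376301} \approx 1.7007 \cdot 10^{-5} + 6.715 \cdot 10^{-8} i$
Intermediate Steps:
$z{\left(C,T \right)} = -1$ ($z{\left(C,T \right)} = - \frac{4 + 5}{9} = \left(- \frac{1}{9}\right) 9 = -1$)
$v = \sqrt{55}$ ($v = \sqrt{\left(-7\right) \left(-8\right) - 1} = \sqrt{56 - 1} = \sqrt{55} \approx 7.4162$)
$m{\left(l \right)} = - 7 \sqrt{55} \sqrt{l}$
$\frac{1}{58799 + m{\left(-20 \right)}} = \frac{1}{58799 - 7 \sqrt{55} \sqrt{-20}} = \frac{1}{58799 - 7 \sqrt{55} \cdot 2 i \sqrt{5}} = \frac{1}{58799 - 70 i \sqrt{11}}$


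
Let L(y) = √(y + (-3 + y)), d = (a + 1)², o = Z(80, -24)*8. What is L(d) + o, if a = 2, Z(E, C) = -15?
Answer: -120 + √15 ≈ -116.13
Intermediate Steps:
o = -120 (o = -15*8 = -120)
d = 9 (d = (2 + 1)² = 3² = 9)
L(y) = √(-3 + 2*y)
L(d) + o = √(-3 + 2*9) - 120 = √(-3 + 18) - 120 = √15 - 120 = -120 + √15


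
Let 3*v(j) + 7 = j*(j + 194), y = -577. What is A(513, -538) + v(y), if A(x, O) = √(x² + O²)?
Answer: 220984/3 + √552613 ≈ 74405.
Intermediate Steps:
v(j) = -7/3 + j*(194 + j)/3 (v(j) = -7/3 + (j*(j + 194))/3 = -7/3 + (j*(194 + j))/3 = -7/3 + j*(194 + j)/3)
A(x, O) = √(O² + x²)
A(513, -538) + v(y) = √((-538)² + 513²) + (-7/3 + (⅓)*(-577)² + (194/3)*(-577)) = √(289444 + 263169) + (-7/3 + (⅓)*332929 - 111938/3) = √552613 + (-7/3 + 332929/3 - 111938/3) = √552613 + 220984/3 = 220984/3 + √552613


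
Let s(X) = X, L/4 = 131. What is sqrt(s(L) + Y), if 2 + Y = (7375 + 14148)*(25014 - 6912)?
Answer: 2*sqrt(97402467) ≈ 19739.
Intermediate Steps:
L = 524 (L = 4*131 = 524)
Y = 389609344 (Y = -2 + (7375 + 14148)*(25014 - 6912) = -2 + 21523*18102 = -2 + 389609346 = 389609344)
sqrt(s(L) + Y) = sqrt(524 + 389609344) = sqrt(389609868) = 2*sqrt(97402467)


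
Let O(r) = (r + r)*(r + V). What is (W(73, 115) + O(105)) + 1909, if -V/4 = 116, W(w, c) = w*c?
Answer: -65086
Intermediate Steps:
W(w, c) = c*w
V = -464 (V = -4*116 = -464)
O(r) = 2*r*(-464 + r) (O(r) = (r + r)*(r - 464) = (2*r)*(-464 + r) = 2*r*(-464 + r))
(W(73, 115) + O(105)) + 1909 = (115*73 + 2*105*(-464 + 105)) + 1909 = (8395 + 2*105*(-359)) + 1909 = (8395 - 75390) + 1909 = -66995 + 1909 = -65086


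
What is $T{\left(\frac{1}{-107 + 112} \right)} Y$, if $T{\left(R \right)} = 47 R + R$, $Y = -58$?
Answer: $- \frac{2784}{5} \approx -556.8$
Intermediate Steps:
$T{\left(R \right)} = 48 R$
$T{\left(\frac{1}{-107 + 112} \right)} Y = \frac{48}{-107 + 112} \left(-58\right) = \frac{48}{5} \left(-58\right) = - \frac{2784}{5}$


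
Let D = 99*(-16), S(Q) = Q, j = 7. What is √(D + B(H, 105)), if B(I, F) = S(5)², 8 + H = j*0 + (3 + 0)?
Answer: I*√1559 ≈ 39.484*I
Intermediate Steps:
H = -5 (H = -8 + (7*0 + (3 + 0)) = -8 + (0 + 3) = -8 + 3 = -5)
D = -1584
B(I, F) = 25 (B(I, F) = 5² = 25)
√(D + B(H, 105)) = √(-1584 + 25) = √(-1559) = I*√1559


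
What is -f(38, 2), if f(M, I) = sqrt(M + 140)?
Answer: -sqrt(178) ≈ -13.342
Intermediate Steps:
f(M, I) = sqrt(140 + M)
-f(38, 2) = -sqrt(140 + 38) = -sqrt(178)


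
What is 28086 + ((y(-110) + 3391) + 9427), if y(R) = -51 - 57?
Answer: 40796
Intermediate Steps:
y(R) = -108
28086 + ((y(-110) + 3391) + 9427) = 28086 + ((-108 + 3391) + 9427) = 28086 + (3283 + 9427) = 28086 + 12710 = 40796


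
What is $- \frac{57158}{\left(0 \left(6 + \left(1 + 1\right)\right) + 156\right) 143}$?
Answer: $- \frac{28579}{11154} \approx -2.5622$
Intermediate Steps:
$- \frac{57158}{\left(0 \left(6 + \left(1 + 1\right)\right) + 156\right) 143} = - \frac{57158}{\left(0 \left(6 + 2\right) + 156\right) 143} = - \frac{57158}{\left(0 \cdot 8 + 156\right) 143} = - \frac{57158}{\left(0 + 156\right) 143} = - \frac{57158}{156 \cdot 143} = - \frac{57158}{22308} = \left(-57158\right) \frac{1}{22308} = - \frac{28579}{11154}$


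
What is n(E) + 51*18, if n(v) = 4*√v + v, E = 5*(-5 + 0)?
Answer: 893 + 20*I ≈ 893.0 + 20.0*I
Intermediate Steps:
E = -25 (E = 5*(-5) = -25)
n(v) = v + 4*√v
n(E) + 51*18 = (-25 + 4*√(-25)) + 51*18 = (-25 + 4*(5*I)) + 918 = (-25 + 20*I) + 918 = 893 + 20*I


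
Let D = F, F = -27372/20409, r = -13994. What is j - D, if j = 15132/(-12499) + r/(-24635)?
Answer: 1463315847618/2094731220595 ≈ 0.69857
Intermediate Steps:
F = -9124/6803 (F = -27372*1/20409 = -9124/6803 ≈ -1.3412)
j = -197865814/307912865 (j = 15132/(-12499) - 13994/(-24635) = 15132*(-1/12499) - 13994*(-1/24635) = -15132/12499 + 13994/24635 = -197865814/307912865 ≈ -0.64260)
D = -9124/6803 ≈ -1.3412
j - D = -197865814/307912865 - 1*(-9124/6803) = -197865814/307912865 + 9124/6803 = 1463315847618/2094731220595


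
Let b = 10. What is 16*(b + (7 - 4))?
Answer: 208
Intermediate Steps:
16*(b + (7 - 4)) = 16*(10 + (7 - 4)) = 16*(10 + 3) = 16*13 = 208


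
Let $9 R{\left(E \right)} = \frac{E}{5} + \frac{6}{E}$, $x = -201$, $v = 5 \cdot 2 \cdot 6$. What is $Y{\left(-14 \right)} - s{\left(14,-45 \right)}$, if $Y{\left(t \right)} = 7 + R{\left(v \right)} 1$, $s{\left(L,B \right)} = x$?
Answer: $\frac{18841}{90} \approx 209.34$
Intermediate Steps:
$v = 60$ ($v = 10 \cdot 6 = 60$)
$R{\left(E \right)} = \frac{E}{45} + \frac{2}{3 E}$ ($R{\left(E \right)} = \frac{\frac{E}{5} + \frac{6}{E}}{9} = \frac{\frac{6}{E} + \frac{E}{5}}{9} = \frac{E}{45} + \frac{2}{3 E}$)
$s{\left(L,B \right)} = -201$
$Y{\left(t \right)} = \frac{751}{90}$ ($Y{\left(t \right)} = 7 + \frac{30 + 60^{2}}{45 \cdot 60} \cdot 1 = 7 + \frac{1}{45} \cdot \frac{1}{60} \left(30 + 3600\right) 1 = 7 + \frac{1}{45} \cdot \frac{1}{60} \cdot 3630 \cdot 1 = 7 + \frac{121}{90} \cdot 1 = 7 + \frac{121}{90} = \frac{751}{90}$)
$Y{\left(-14 \right)} - s{\left(14,-45 \right)} = \frac{751}{90} - -201 = \frac{751}{90} + 201 = \frac{18841}{90}$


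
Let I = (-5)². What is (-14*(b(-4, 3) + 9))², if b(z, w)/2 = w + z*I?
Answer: 6708100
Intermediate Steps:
I = 25
b(z, w) = 2*w + 50*z (b(z, w) = 2*(w + z*25) = 2*(w + 25*z) = 2*w + 50*z)
(-14*(b(-4, 3) + 9))² = (-14*((2*3 + 50*(-4)) + 9))² = (-14*((6 - 200) + 9))² = (-14*(-194 + 9))² = (-14*(-185))² = 2590² = 6708100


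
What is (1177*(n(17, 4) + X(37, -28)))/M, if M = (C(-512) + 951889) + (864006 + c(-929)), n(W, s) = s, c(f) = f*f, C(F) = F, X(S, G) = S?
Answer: 451/25032 ≈ 0.018017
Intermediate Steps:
c(f) = f²
M = 2678424 (M = (-512 + 951889) + (864006 + (-929)²) = 951377 + (864006 + 863041) = 951377 + 1727047 = 2678424)
(1177*(n(17, 4) + X(37, -28)))/M = (1177*(4 + 37))/2678424 = (1177*41)*(1/2678424) = 48257*(1/2678424) = 451/25032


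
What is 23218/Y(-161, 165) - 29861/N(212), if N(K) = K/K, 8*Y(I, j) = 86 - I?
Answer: -29109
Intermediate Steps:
Y(I, j) = 43/4 - I/8 (Y(I, j) = (86 - I)/8 = 43/4 - I/8)
N(K) = 1
23218/Y(-161, 165) - 29861/N(212) = 23218/(43/4 - ⅛*(-161)) - 29861/1 = 23218/(43/4 + 161/8) - 29861*1 = 23218/(247/8) - 29861 = 23218*(8/247) - 29861 = 752 - 29861 = -29109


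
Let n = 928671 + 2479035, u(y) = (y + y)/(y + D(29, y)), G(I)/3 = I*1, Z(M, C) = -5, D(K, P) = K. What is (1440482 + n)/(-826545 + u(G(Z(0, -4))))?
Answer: -16968658/2892915 ≈ -5.8656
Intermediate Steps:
G(I) = 3*I (G(I) = 3*(I*1) = 3*I)
u(y) = 2*y/(29 + y) (u(y) = (y + y)/(y + 29) = (2*y)/(29 + y) = 2*y/(29 + y))
n = 3407706
(1440482 + n)/(-826545 + u(G(Z(0, -4)))) = (1440482 + 3407706)/(-826545 + 2*(3*(-5))/(29 + 3*(-5))) = 4848188/(-826545 + 2*(-15)/(29 - 15)) = 4848188/(-826545 + 2*(-15)/14) = 4848188/(-826545 + 2*(-15)*(1/14)) = 4848188/(-826545 - 15/7) = 4848188/(-5785830/7) = 4848188*(-7/5785830) = -16968658/2892915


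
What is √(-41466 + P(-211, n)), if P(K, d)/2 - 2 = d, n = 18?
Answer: I*√41426 ≈ 203.53*I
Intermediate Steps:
P(K, d) = 4 + 2*d
√(-41466 + P(-211, n)) = √(-41466 + (4 + 2*18)) = √(-41466 + (4 + 36)) = √(-41466 + 40) = √(-41426) = I*√41426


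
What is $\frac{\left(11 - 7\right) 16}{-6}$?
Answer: $- \frac{32}{3} \approx -10.667$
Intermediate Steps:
$\frac{\left(11 - 7\right) 16}{-6} = \left(11 - 7\right) 16 \left(- \frac{1}{6}\right) = 4 \cdot 16 \left(- \frac{1}{6}\right) = 64 \left(- \frac{1}{6}\right) = - \frac{32}{3}$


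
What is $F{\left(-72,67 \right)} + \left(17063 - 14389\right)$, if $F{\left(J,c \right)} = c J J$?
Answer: $350002$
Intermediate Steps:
$F{\left(J,c \right)} = c J^{2}$ ($F{\left(J,c \right)} = J c J = c J^{2}$)
$F{\left(-72,67 \right)} + \left(17063 - 14389\right) = 67 \left(-72\right)^{2} + \left(17063 - 14389\right) = 67 \cdot 5184 + \left(17063 - 14389\right) = 347328 + 2674 = 350002$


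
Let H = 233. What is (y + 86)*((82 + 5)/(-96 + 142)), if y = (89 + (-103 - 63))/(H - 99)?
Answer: 995889/6164 ≈ 161.57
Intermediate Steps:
y = -77/134 (y = (89 + (-103 - 63))/(233 - 99) = (89 - 166)/134 = -77*1/134 = -77/134 ≈ -0.57463)
(y + 86)*((82 + 5)/(-96 + 142)) = (-77/134 + 86)*((82 + 5)/(-96 + 142)) = 11447*(87/46)/134 = 11447*(87*(1/46))/134 = (11447/134)*(87/46) = 995889/6164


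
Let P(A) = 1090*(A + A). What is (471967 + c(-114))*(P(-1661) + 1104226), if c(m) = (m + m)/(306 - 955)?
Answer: -770898891811494/649 ≈ -1.1878e+12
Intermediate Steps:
c(m) = -2*m/649 (c(m) = (2*m)/(-649) = (2*m)*(-1/649) = -2*m/649)
P(A) = 2180*A (P(A) = 1090*(2*A) = 2180*A)
(471967 + c(-114))*(P(-1661) + 1104226) = (471967 - 2/649*(-114))*(2180*(-1661) + 1104226) = (471967 + 228/649)*(-3620980 + 1104226) = (306306811/649)*(-2516754) = -770898891811494/649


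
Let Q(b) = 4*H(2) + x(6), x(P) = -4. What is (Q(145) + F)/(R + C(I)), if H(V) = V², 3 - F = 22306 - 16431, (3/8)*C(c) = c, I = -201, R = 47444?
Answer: -1465/11727 ≈ -0.12493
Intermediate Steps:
C(c) = 8*c/3
F = -5872 (F = 3 - (22306 - 16431) = 3 - 1*5875 = 3 - 5875 = -5872)
Q(b) = 12 (Q(b) = 4*2² - 4 = 4*4 - 4 = 16 - 4 = 12)
(Q(145) + F)/(R + C(I)) = (12 - 5872)/(47444 + (8/3)*(-201)) = -5860/(47444 - 536) = -5860/46908 = -5860*1/46908 = -1465/11727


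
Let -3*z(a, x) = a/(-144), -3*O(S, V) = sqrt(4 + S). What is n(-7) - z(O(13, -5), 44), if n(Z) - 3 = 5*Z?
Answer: -32 + sqrt(17)/1296 ≈ -31.997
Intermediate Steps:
O(S, V) = -sqrt(4 + S)/3
z(a, x) = a/432 (z(a, x) = -a/(3*(-144)) = -a*(-1)/(3*144) = -(-1)*a/432 = a/432)
n(Z) = 3 + 5*Z
n(-7) - z(O(13, -5), 44) = (3 + 5*(-7)) - (-sqrt(4 + 13)/3)/432 = (3 - 35) - (-sqrt(17)/3)/432 = -32 - (-1)*sqrt(17)/1296 = -32 + sqrt(17)/1296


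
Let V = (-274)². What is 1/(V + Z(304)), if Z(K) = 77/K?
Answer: 304/22823181 ≈ 1.3320e-5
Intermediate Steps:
V = 75076
1/(V + Z(304)) = 1/(75076 + 77/304) = 1/(22823181/304) = 304/22823181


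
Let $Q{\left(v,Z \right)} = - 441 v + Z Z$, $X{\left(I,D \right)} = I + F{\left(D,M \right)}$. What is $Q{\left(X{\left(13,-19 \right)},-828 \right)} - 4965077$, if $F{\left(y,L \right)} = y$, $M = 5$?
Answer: $-4276847$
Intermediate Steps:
$X{\left(I,D \right)} = D + I$ ($X{\left(I,D \right)} = I + D = D + I$)
$Q{\left(v,Z \right)} = Z^{2} - 441 v$ ($Q{\left(v,Z \right)} = - 441 v + Z^{2} = Z^{2} - 441 v$)
$Q{\left(X{\left(13,-19 \right)},-828 \right)} - 4965077 = \left(\left(-828\right)^{2} - 441 \left(-19 + 13\right)\right) - 4965077 = \left(685584 - -2646\right) - 4965077 = \left(685584 + 2646\right) - 4965077 = 688230 - 4965077 = -4276847$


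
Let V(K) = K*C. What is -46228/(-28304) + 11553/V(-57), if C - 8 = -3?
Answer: -26151761/672220 ≈ -38.904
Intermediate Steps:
C = 5 (C = 8 - 3 = 5)
V(K) = 5*K (V(K) = K*5 = 5*K)
-46228/(-28304) + 11553/V(-57) = -46228/(-28304) + 11553/((5*(-57))) = -46228*(-1/28304) + 11553/(-285) = 11557/7076 + 11553*(-1/285) = 11557/7076 - 3851/95 = -26151761/672220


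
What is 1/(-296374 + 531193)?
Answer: 1/234819 ≈ 4.2586e-6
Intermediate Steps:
1/(-296374 + 531193) = 1/234819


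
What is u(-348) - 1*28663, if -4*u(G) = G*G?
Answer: -58939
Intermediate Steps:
u(G) = -G²/4 (u(G) = -G*G/4 = -G²/4)
u(-348) - 1*28663 = -¼*(-348)² - 1*28663 = -¼*121104 - 28663 = -30276 - 28663 = -58939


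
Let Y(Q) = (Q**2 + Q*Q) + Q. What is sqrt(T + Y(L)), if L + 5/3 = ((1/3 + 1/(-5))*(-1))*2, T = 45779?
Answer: sqrt(10301522)/15 ≈ 213.97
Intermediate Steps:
L = -29/15 (L = -5/3 + ((1/3 + 1/(-5))*(-1))*2 = -5/3 + ((1*(1/3) + 1*(-1/5))*(-1))*2 = -5/3 + ((1/3 - 1/5)*(-1))*2 = -5/3 + ((2/15)*(-1))*2 = -5/3 - 2/15*2 = -5/3 - 4/15 = -29/15 ≈ -1.9333)
Y(Q) = Q + 2*Q**2 (Y(Q) = (Q**2 + Q**2) + Q = 2*Q**2 + Q = Q + 2*Q**2)
sqrt(T + Y(L)) = sqrt(45779 - 29*(1 + 2*(-29/15))/15) = sqrt(45779 - 29*(1 - 58/15)/15) = sqrt(45779 - 29/15*(-43/15)) = sqrt(45779 + 1247/225) = sqrt(10301522/225) = sqrt(10301522)/15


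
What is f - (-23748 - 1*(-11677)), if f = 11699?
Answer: 23770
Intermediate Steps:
f - (-23748 - 1*(-11677)) = 11699 - (-23748 - 1*(-11677)) = 11699 - (-23748 + 11677) = 11699 - 1*(-12071) = 11699 + 12071 = 23770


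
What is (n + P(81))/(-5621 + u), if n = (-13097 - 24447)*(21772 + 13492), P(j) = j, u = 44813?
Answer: -1323951535/39192 ≈ -33781.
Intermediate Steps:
n = -1323951616 (n = -37544*35264 = -1323951616)
(n + P(81))/(-5621 + u) = (-1323951616 + 81)/(-5621 + 44813) = -1323951535/39192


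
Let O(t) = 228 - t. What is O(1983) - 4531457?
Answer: -4533212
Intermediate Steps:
O(1983) - 4531457 = (228 - 1*1983) - 4531457 = (228 - 1983) - 4531457 = -1755 - 4531457 = -4533212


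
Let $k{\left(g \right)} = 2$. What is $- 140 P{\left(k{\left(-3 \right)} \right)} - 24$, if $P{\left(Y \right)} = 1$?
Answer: $-164$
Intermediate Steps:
$- 140 P{\left(k{\left(-3 \right)} \right)} - 24 = \left(-140\right) 1 - 24 = -140 + \left(-46 + 22\right) = -140 - 24 = -164$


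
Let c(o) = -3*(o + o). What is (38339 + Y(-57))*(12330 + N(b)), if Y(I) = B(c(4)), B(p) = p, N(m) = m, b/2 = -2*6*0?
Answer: 472423950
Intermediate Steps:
b = 0 (b = 2*(-2*6*0) = 2*(-12*0) = 2*0 = 0)
c(o) = -6*o
Y(I) = -24 (Y(I) = -6*4 = -24)
(38339 + Y(-57))*(12330 + N(b)) = (38339 - 24)*(12330 + 0) = 38315*12330 = 472423950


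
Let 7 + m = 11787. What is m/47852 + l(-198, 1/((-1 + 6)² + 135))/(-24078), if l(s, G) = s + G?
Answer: 11724529477/46087218240 ≈ 0.25440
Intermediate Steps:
m = 11780 (m = -7 + 11787 = 11780)
l(s, G) = G + s
m/47852 + l(-198, 1/((-1 + 6)² + 135))/(-24078) = 11780/47852 + (1/((-1 + 6)² + 135) - 198)/(-24078) = 11780*(1/47852) + (1/(5² + 135) - 198)*(-1/24078) = 2945/11963 + (1/(25 + 135) - 198)*(-1/24078) = 2945/11963 + (1/160 - 198)*(-1/24078) = 2945/11963 - 31679/160*(-1/24078) = 2945/11963 + 31679/3852480 = 11724529477/46087218240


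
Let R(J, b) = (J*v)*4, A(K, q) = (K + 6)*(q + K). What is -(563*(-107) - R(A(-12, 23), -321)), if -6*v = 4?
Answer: 60417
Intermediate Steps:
v = -⅔ (v = -⅙*4 = -⅔ ≈ -0.66667)
A(K, q) = (6 + K)*(K + q)
R(J, b) = -8*J/3 (R(J, b) = (J*(-⅔))*4 = -2*J/3*4 = -8*J/3)
-(563*(-107) - R(A(-12, 23), -321)) = -(563*(-107) - (-8)*((-12)² + 6*(-12) + 6*23 - 12*23)/3) = -(-60241 - (-8)*(144 - 72 + 138 - 276)/3) = -(-60241 - (-8)*(-66)/3) = -(-60241 - 1*176) = -(-60241 - 176) = -1*(-60417) = 60417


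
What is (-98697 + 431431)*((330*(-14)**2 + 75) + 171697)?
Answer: 78675619768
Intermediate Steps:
(-98697 + 431431)*((330*(-14)**2 + 75) + 171697) = 332734*((330*196 + 75) + 171697) = 332734*((64680 + 75) + 171697) = 332734*(64755 + 171697) = 332734*236452 = 78675619768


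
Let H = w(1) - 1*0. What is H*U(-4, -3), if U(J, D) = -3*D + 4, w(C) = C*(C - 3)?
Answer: -26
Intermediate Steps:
w(C) = C*(-3 + C)
H = -2 (H = 1*(-3 + 1) - 1*0 = 1*(-2) + 0 = -2 + 0 = -2)
U(J, D) = 4 - 3*D
H*U(-4, -3) = -2*(4 - 3*(-3)) = -2*(4 + 9) = -2*13 = -26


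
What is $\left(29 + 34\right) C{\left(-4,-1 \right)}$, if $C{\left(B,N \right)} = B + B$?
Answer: $-504$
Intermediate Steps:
$C{\left(B,N \right)} = 2 B$
$\left(29 + 34\right) C{\left(-4,-1 \right)} = \left(29 + 34\right) 2 \left(-4\right) = 63 \left(-8\right) = -504$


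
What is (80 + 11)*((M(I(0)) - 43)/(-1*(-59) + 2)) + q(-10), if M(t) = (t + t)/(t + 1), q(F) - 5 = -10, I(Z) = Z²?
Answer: -4218/61 ≈ -69.148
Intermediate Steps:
q(F) = -5 (q(F) = 5 - 10 = -5)
M(t) = 2*t/(1 + t) (M(t) = (2*t)/(1 + t) = 2*t/(1 + t))
(80 + 11)*((M(I(0)) - 43)/(-1*(-59) + 2)) + q(-10) = (80 + 11)*((2*0²/(1 + 0²) - 43)/(-1*(-59) + 2)) - 5 = 91*((2*0/(1 + 0) - 43)/(59 + 2)) - 5 = 91*((2*0/1 - 43)/61) - 5 = 91*((2*0*1 - 43)*(1/61)) - 5 = 91*((0 - 43)*(1/61)) - 5 = 91*(-43*1/61) - 5 = 91*(-43/61) - 5 = -3913/61 - 5 = -4218/61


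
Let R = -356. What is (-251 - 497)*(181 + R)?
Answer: 130900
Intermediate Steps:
(-251 - 497)*(181 + R) = (-251 - 497)*(181 - 356) = -748*(-175) = 130900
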